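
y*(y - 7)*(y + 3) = y^3 - 4*y^2 - 21*y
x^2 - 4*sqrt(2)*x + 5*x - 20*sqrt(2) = (x + 5)*(x - 4*sqrt(2))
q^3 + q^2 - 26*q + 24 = (q - 4)*(q - 1)*(q + 6)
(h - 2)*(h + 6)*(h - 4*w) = h^3 - 4*h^2*w + 4*h^2 - 16*h*w - 12*h + 48*w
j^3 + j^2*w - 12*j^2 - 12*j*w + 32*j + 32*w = (j - 8)*(j - 4)*(j + w)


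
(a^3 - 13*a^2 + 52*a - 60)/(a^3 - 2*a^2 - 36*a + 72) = (a - 5)/(a + 6)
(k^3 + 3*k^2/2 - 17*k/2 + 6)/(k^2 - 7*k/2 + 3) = (k^2 + 3*k - 4)/(k - 2)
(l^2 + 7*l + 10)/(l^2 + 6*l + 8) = (l + 5)/(l + 4)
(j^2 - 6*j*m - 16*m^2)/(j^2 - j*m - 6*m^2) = (j - 8*m)/(j - 3*m)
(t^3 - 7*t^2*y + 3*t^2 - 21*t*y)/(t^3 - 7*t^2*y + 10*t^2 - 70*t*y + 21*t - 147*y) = t/(t + 7)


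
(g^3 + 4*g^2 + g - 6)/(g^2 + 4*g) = (g^3 + 4*g^2 + g - 6)/(g*(g + 4))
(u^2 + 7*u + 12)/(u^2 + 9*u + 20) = (u + 3)/(u + 5)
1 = 1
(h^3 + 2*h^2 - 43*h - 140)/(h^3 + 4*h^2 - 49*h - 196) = (h + 5)/(h + 7)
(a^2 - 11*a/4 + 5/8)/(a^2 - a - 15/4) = (4*a - 1)/(2*(2*a + 3))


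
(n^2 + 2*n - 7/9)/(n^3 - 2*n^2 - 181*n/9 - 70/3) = (3*n - 1)/(3*n^2 - 13*n - 30)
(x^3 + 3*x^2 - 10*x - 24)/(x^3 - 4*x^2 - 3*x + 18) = (x + 4)/(x - 3)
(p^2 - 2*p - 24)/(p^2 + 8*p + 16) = (p - 6)/(p + 4)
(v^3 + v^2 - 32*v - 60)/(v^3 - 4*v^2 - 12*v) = (v + 5)/v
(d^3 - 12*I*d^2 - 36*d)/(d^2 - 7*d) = (d^2 - 12*I*d - 36)/(d - 7)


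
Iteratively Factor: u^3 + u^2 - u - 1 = (u + 1)*(u^2 - 1) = (u - 1)*(u + 1)*(u + 1)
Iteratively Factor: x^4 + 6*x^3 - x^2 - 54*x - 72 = (x - 3)*(x^3 + 9*x^2 + 26*x + 24) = (x - 3)*(x + 4)*(x^2 + 5*x + 6) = (x - 3)*(x + 2)*(x + 4)*(x + 3)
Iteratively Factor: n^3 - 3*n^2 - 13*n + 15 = (n - 1)*(n^2 - 2*n - 15) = (n - 1)*(n + 3)*(n - 5)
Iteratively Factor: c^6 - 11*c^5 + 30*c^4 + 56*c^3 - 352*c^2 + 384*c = (c)*(c^5 - 11*c^4 + 30*c^3 + 56*c^2 - 352*c + 384) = c*(c - 4)*(c^4 - 7*c^3 + 2*c^2 + 64*c - 96) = c*(c - 4)*(c - 2)*(c^3 - 5*c^2 - 8*c + 48) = c*(c - 4)^2*(c - 2)*(c^2 - c - 12) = c*(c - 4)^2*(c - 2)*(c + 3)*(c - 4)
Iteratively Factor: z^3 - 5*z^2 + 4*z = (z - 1)*(z^2 - 4*z) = (z - 4)*(z - 1)*(z)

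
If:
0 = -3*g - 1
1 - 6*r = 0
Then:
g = -1/3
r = 1/6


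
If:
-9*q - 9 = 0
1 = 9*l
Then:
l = 1/9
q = -1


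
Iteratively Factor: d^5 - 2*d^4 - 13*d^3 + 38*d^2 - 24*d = (d + 4)*(d^4 - 6*d^3 + 11*d^2 - 6*d) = (d - 1)*(d + 4)*(d^3 - 5*d^2 + 6*d) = d*(d - 1)*(d + 4)*(d^2 - 5*d + 6) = d*(d - 2)*(d - 1)*(d + 4)*(d - 3)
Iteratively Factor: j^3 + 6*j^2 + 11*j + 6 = (j + 2)*(j^2 + 4*j + 3) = (j + 2)*(j + 3)*(j + 1)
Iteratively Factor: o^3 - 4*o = (o - 2)*(o^2 + 2*o) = (o - 2)*(o + 2)*(o)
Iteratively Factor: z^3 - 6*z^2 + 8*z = (z - 4)*(z^2 - 2*z) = (z - 4)*(z - 2)*(z)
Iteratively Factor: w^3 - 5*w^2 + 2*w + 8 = (w - 4)*(w^2 - w - 2) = (w - 4)*(w - 2)*(w + 1)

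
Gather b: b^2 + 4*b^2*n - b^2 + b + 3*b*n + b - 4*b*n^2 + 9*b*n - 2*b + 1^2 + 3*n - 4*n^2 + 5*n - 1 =4*b^2*n + b*(-4*n^2 + 12*n) - 4*n^2 + 8*n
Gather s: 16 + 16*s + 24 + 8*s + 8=24*s + 48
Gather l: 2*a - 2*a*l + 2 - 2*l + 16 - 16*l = 2*a + l*(-2*a - 18) + 18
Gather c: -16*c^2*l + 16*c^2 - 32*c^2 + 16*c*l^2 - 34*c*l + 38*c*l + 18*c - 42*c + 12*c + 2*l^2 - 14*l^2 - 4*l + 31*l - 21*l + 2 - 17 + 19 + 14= c^2*(-16*l - 16) + c*(16*l^2 + 4*l - 12) - 12*l^2 + 6*l + 18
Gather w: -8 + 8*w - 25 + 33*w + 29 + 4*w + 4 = 45*w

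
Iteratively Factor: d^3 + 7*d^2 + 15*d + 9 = (d + 3)*(d^2 + 4*d + 3) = (d + 3)^2*(d + 1)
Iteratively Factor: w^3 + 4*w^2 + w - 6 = (w - 1)*(w^2 + 5*w + 6) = (w - 1)*(w + 3)*(w + 2)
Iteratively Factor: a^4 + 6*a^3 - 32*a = (a)*(a^3 + 6*a^2 - 32) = a*(a + 4)*(a^2 + 2*a - 8) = a*(a + 4)^2*(a - 2)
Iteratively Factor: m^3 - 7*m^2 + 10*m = (m - 5)*(m^2 - 2*m) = m*(m - 5)*(m - 2)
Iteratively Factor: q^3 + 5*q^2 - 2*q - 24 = (q + 3)*(q^2 + 2*q - 8) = (q - 2)*(q + 3)*(q + 4)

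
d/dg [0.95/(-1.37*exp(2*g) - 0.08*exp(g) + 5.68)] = (2.603*exp(g) + 0.076)*exp(g)/(1.37*exp(2*g) + 0.08*exp(g) - 5.68)^2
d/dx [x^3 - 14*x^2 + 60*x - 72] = 3*x^2 - 28*x + 60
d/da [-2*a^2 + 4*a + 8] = 4 - 4*a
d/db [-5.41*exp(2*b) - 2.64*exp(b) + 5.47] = (-10.82*exp(b) - 2.64)*exp(b)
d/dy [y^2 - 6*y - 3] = 2*y - 6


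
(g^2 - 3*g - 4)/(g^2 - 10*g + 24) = (g + 1)/(g - 6)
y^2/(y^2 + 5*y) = y/(y + 5)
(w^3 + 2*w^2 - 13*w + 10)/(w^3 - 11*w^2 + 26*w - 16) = (w + 5)/(w - 8)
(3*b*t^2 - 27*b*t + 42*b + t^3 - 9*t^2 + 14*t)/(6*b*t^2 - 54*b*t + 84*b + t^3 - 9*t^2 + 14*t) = (3*b + t)/(6*b + t)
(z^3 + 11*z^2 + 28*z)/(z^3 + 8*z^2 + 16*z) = (z + 7)/(z + 4)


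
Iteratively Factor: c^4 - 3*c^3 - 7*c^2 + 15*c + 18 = (c + 2)*(c^3 - 5*c^2 + 3*c + 9) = (c + 1)*(c + 2)*(c^2 - 6*c + 9) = (c - 3)*(c + 1)*(c + 2)*(c - 3)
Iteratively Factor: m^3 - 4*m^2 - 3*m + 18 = (m - 3)*(m^2 - m - 6) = (m - 3)^2*(m + 2)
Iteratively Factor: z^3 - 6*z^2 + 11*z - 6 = (z - 2)*(z^2 - 4*z + 3) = (z - 3)*(z - 2)*(z - 1)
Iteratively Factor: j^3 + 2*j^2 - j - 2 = (j - 1)*(j^2 + 3*j + 2) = (j - 1)*(j + 1)*(j + 2)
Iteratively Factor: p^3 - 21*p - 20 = (p + 1)*(p^2 - p - 20) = (p + 1)*(p + 4)*(p - 5)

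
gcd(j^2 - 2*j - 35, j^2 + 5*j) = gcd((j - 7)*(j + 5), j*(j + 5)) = j + 5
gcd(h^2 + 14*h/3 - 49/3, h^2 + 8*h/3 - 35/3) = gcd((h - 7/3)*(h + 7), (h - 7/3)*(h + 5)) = h - 7/3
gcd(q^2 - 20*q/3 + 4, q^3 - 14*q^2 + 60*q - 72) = q - 6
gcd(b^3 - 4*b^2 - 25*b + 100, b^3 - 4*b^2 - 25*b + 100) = b^3 - 4*b^2 - 25*b + 100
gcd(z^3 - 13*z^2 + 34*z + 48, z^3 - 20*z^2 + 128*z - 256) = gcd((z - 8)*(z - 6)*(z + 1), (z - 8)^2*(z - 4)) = z - 8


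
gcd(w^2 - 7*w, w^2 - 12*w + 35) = w - 7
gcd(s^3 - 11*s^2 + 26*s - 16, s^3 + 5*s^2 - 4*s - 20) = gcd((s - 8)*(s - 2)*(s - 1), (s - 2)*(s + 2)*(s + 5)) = s - 2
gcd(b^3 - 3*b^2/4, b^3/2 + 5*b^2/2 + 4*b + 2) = 1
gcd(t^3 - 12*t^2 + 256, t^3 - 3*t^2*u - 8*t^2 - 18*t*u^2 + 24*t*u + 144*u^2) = t - 8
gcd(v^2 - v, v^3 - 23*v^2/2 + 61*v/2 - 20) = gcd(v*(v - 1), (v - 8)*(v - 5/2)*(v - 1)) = v - 1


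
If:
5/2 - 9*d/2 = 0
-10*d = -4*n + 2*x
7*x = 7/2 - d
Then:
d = 5/9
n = 403/252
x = 53/126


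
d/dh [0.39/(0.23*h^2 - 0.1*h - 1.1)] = (0.039 - 0.1794*h)/(-0.23*h^2 + 0.1*h + 1.1)^2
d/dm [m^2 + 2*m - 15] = 2*m + 2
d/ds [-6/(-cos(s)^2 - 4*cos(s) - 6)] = 12*(cos(s) + 2)*sin(s)/(cos(s)^2 + 4*cos(s) + 6)^2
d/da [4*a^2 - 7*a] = 8*a - 7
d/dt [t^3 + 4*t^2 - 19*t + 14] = 3*t^2 + 8*t - 19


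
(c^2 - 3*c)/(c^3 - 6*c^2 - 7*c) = (3 - c)/(-c^2 + 6*c + 7)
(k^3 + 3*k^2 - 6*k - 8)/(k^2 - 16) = (k^2 - k - 2)/(k - 4)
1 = 1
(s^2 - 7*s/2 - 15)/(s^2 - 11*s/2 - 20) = (s - 6)/(s - 8)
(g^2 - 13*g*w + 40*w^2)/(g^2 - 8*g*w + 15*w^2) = (-g + 8*w)/(-g + 3*w)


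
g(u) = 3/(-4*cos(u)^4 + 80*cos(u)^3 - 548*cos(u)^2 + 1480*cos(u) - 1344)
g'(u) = 3*(-16*sin(u)*cos(u)^3 + 240*sin(u)*cos(u)^2 - 1096*sin(u)*cos(u) + 1480*sin(u))/(-4*cos(u)^4 + 80*cos(u)^3 - 548*cos(u)^2 + 1480*cos(u) - 1344)^2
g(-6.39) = -0.01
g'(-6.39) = -0.00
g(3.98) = -0.00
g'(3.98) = -0.00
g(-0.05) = -0.01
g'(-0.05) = -0.00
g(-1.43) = -0.00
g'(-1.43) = -0.00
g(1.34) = -0.00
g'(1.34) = 0.00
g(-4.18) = -0.00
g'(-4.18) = 0.00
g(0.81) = -0.01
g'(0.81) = 0.01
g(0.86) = -0.01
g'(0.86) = 0.01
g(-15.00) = 0.00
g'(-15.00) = 0.00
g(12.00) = -0.00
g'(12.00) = -0.00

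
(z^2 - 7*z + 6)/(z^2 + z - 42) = (z - 1)/(z + 7)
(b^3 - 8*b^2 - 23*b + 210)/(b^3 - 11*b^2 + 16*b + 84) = (b + 5)/(b + 2)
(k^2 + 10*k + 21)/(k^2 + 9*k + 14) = (k + 3)/(k + 2)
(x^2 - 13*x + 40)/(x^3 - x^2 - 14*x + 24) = (x^2 - 13*x + 40)/(x^3 - x^2 - 14*x + 24)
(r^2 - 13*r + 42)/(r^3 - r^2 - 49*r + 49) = (r - 6)/(r^2 + 6*r - 7)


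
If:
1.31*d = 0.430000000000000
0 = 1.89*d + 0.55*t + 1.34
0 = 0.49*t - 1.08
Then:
No Solution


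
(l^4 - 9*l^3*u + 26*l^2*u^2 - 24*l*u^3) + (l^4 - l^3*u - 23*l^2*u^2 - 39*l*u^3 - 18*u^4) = 2*l^4 - 10*l^3*u + 3*l^2*u^2 - 63*l*u^3 - 18*u^4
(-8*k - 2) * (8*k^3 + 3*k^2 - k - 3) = -64*k^4 - 40*k^3 + 2*k^2 + 26*k + 6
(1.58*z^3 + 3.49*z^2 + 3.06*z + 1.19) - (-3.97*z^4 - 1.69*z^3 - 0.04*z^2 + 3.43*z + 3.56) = 3.97*z^4 + 3.27*z^3 + 3.53*z^2 - 0.37*z - 2.37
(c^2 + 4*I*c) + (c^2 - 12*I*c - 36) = 2*c^2 - 8*I*c - 36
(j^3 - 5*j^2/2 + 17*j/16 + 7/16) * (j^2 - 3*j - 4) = j^5 - 11*j^4/2 + 73*j^3/16 + 29*j^2/4 - 89*j/16 - 7/4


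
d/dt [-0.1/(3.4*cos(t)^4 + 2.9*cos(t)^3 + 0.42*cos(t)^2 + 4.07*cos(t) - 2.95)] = -(1.36*cos(t)^3 + 0.87*cos(t)^2 + 0.0840000000000001*cos(t) + 0.407)*sin(t)/(3.4*cos(t)^4 + 2.9*cos(t)^3 + 0.42*cos(t)^2 + 4.07*cos(t) - 2.95)^2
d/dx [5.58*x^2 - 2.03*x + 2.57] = 11.16*x - 2.03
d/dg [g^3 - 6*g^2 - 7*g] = 3*g^2 - 12*g - 7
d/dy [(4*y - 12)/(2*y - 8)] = -2/(y - 4)^2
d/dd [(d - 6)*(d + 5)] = 2*d - 1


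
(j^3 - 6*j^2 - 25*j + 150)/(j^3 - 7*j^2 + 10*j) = (j^2 - j - 30)/(j*(j - 2))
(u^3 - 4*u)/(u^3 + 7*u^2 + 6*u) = (u^2 - 4)/(u^2 + 7*u + 6)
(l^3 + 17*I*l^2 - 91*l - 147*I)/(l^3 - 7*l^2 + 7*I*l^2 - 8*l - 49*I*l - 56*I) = (l^2 + 10*I*l - 21)/(l^2 - 7*l - 8)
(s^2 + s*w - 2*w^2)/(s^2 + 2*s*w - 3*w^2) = (s + 2*w)/(s + 3*w)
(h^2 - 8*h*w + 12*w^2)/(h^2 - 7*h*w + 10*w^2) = (-h + 6*w)/(-h + 5*w)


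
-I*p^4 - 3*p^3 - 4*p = p*(p - 2*I)^2*(-I*p + 1)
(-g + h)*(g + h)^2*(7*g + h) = -7*g^4 - 8*g^3*h + 6*g^2*h^2 + 8*g*h^3 + h^4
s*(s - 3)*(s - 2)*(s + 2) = s^4 - 3*s^3 - 4*s^2 + 12*s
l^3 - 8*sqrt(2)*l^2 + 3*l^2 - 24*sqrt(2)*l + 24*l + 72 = (l + 3)*(l - 6*sqrt(2))*(l - 2*sqrt(2))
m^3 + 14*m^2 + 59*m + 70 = (m + 2)*(m + 5)*(m + 7)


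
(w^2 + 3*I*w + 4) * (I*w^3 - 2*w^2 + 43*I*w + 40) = I*w^5 - 5*w^4 + 41*I*w^3 - 97*w^2 + 292*I*w + 160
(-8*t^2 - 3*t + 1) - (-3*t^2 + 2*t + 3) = -5*t^2 - 5*t - 2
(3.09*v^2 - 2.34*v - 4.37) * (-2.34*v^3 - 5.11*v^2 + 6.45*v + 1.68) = -7.2306*v^5 - 10.3143*v^4 + 42.1137*v^3 + 12.4289*v^2 - 32.1177*v - 7.3416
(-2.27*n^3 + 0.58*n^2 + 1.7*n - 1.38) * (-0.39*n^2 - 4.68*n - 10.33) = 0.8853*n^5 + 10.3974*n^4 + 20.0717*n^3 - 13.4092*n^2 - 11.1026*n + 14.2554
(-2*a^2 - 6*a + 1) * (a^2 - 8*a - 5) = -2*a^4 + 10*a^3 + 59*a^2 + 22*a - 5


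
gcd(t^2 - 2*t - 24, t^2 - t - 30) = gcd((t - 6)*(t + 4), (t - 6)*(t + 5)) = t - 6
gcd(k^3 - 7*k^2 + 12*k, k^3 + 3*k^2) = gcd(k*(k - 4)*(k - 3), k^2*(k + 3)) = k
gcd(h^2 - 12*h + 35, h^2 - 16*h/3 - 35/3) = h - 7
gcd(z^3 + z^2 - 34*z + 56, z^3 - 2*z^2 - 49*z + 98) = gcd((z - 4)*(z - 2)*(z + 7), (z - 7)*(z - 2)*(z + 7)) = z^2 + 5*z - 14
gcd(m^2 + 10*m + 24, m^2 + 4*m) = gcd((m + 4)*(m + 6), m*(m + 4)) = m + 4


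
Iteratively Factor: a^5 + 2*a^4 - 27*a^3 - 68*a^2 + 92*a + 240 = (a + 2)*(a^4 - 27*a^2 - 14*a + 120) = (a - 5)*(a + 2)*(a^3 + 5*a^2 - 2*a - 24) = (a - 5)*(a + 2)*(a + 4)*(a^2 + a - 6) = (a - 5)*(a - 2)*(a + 2)*(a + 4)*(a + 3)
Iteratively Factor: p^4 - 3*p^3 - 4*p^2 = (p)*(p^3 - 3*p^2 - 4*p) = p*(p - 4)*(p^2 + p) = p*(p - 4)*(p + 1)*(p)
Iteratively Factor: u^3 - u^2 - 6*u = (u)*(u^2 - u - 6) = u*(u - 3)*(u + 2)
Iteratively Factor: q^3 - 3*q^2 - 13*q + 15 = (q + 3)*(q^2 - 6*q + 5) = (q - 5)*(q + 3)*(q - 1)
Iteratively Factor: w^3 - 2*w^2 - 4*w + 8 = (w + 2)*(w^2 - 4*w + 4) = (w - 2)*(w + 2)*(w - 2)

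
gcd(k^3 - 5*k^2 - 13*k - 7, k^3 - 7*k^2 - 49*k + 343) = k - 7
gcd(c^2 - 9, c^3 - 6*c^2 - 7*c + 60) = c + 3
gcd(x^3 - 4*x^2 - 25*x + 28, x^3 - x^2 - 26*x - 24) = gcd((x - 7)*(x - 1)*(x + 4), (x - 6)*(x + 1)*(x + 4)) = x + 4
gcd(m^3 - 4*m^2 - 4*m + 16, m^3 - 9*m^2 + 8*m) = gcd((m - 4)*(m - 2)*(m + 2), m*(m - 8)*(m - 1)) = 1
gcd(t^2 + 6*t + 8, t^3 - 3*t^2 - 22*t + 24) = t + 4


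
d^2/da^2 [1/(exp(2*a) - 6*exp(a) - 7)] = 2*((3 - 2*exp(a))*(-exp(2*a) + 6*exp(a) + 7) - 4*(exp(a) - 3)^2*exp(a))*exp(a)/(-exp(2*a) + 6*exp(a) + 7)^3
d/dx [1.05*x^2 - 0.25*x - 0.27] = 2.1*x - 0.25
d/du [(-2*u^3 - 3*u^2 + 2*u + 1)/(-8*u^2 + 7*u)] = (16*u^4 - 28*u^3 - 5*u^2 + 16*u - 7)/(u^2*(64*u^2 - 112*u + 49))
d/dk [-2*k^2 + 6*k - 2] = 6 - 4*k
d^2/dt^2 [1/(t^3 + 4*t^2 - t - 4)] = 2*(-(3*t + 4)*(t^3 + 4*t^2 - t - 4) + (3*t^2 + 8*t - 1)^2)/(t^3 + 4*t^2 - t - 4)^3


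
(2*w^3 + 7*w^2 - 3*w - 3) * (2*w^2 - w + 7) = 4*w^5 + 12*w^4 + w^3 + 46*w^2 - 18*w - 21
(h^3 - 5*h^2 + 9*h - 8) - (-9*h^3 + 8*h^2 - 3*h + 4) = 10*h^3 - 13*h^2 + 12*h - 12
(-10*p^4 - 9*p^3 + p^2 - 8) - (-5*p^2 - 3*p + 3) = -10*p^4 - 9*p^3 + 6*p^2 + 3*p - 11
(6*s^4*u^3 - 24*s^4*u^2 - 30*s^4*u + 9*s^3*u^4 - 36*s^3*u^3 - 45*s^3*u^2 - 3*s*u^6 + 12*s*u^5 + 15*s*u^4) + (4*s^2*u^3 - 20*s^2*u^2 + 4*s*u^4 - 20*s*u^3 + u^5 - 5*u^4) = 6*s^4*u^3 - 24*s^4*u^2 - 30*s^4*u + 9*s^3*u^4 - 36*s^3*u^3 - 45*s^3*u^2 + 4*s^2*u^3 - 20*s^2*u^2 - 3*s*u^6 + 12*s*u^5 + 19*s*u^4 - 20*s*u^3 + u^5 - 5*u^4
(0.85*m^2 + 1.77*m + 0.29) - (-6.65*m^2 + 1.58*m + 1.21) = 7.5*m^2 + 0.19*m - 0.92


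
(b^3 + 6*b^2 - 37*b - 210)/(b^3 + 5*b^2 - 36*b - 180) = (b + 7)/(b + 6)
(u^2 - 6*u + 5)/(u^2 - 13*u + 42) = (u^2 - 6*u + 5)/(u^2 - 13*u + 42)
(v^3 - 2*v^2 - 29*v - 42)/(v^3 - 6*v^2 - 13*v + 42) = (v + 2)/(v - 2)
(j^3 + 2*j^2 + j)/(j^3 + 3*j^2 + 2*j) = (j + 1)/(j + 2)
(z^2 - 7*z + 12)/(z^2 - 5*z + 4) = (z - 3)/(z - 1)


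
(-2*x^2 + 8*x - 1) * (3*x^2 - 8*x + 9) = -6*x^4 + 40*x^3 - 85*x^2 + 80*x - 9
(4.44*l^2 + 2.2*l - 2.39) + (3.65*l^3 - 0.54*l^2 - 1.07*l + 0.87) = 3.65*l^3 + 3.9*l^2 + 1.13*l - 1.52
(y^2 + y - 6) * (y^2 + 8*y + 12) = y^4 + 9*y^3 + 14*y^2 - 36*y - 72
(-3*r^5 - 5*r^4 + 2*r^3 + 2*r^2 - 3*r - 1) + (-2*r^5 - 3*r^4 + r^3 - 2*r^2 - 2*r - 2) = -5*r^5 - 8*r^4 + 3*r^3 - 5*r - 3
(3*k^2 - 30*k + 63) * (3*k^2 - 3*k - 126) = 9*k^4 - 99*k^3 - 99*k^2 + 3591*k - 7938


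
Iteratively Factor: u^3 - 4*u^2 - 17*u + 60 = (u + 4)*(u^2 - 8*u + 15) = (u - 5)*(u + 4)*(u - 3)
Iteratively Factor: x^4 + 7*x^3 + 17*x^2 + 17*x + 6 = (x + 2)*(x^3 + 5*x^2 + 7*x + 3) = (x + 2)*(x + 3)*(x^2 + 2*x + 1) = (x + 1)*(x + 2)*(x + 3)*(x + 1)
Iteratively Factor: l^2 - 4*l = (l)*(l - 4)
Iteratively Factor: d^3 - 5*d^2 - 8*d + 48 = (d + 3)*(d^2 - 8*d + 16) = (d - 4)*(d + 3)*(d - 4)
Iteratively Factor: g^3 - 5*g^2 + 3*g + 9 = (g - 3)*(g^2 - 2*g - 3) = (g - 3)*(g + 1)*(g - 3)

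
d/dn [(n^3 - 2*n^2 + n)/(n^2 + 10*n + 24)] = (n^4 + 20*n^3 + 51*n^2 - 96*n + 24)/(n^4 + 20*n^3 + 148*n^2 + 480*n + 576)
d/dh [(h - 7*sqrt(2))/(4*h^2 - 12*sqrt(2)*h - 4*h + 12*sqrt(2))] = (h^2 - 3*sqrt(2)*h - h + (h - 7*sqrt(2))*(-2*h + 1 + 3*sqrt(2)) + 3*sqrt(2))/(4*(h^2 - 3*sqrt(2)*h - h + 3*sqrt(2))^2)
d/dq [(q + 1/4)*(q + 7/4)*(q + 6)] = 3*q^2 + 16*q + 199/16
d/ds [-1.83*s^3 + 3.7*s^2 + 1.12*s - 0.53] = -5.49*s^2 + 7.4*s + 1.12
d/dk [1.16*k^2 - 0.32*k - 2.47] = 2.32*k - 0.32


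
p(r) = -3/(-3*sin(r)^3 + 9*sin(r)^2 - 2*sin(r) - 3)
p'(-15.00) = 4.64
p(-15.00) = -1.02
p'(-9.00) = 156.54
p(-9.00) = 6.86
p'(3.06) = 0.18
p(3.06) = 0.97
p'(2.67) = -2.12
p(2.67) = 1.29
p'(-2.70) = 430.76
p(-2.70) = 11.23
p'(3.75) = 13.88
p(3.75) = -1.83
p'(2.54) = -4.08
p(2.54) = 1.67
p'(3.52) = 35.44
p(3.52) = 3.40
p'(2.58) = -3.31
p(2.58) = 1.53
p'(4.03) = 1.40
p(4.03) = -0.56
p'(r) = -3*(9*sin(r)^2*cos(r) - 18*sin(r)*cos(r) + 2*cos(r))/(-3*sin(r)^3 + 9*sin(r)^2 - 2*sin(r) - 3)^2 = 3*(-9*sin(r)^2 + 18*sin(r) - 2)*cos(r)/(3*sin(r)^3 - 9*sin(r)^2 + 2*sin(r) + 3)^2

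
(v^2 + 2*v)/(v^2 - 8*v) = (v + 2)/(v - 8)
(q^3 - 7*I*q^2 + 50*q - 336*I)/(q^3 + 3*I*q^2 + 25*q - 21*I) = (q^2 - 14*I*q - 48)/(q^2 - 4*I*q - 3)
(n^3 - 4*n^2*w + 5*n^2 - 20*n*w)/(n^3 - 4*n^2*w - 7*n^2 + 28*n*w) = (n + 5)/(n - 7)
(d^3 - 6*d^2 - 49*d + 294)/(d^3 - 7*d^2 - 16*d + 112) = (d^2 + d - 42)/(d^2 - 16)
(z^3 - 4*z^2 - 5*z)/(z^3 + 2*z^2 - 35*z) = (z + 1)/(z + 7)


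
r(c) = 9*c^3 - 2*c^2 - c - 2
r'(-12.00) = 3935.00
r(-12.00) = -15830.00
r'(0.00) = -1.00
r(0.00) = -2.00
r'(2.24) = 125.52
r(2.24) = 86.88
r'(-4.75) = 627.19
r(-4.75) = -1006.92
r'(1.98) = 96.93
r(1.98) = 58.04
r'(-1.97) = 111.66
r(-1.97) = -76.60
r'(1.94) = 92.86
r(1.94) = 54.25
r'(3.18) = 259.31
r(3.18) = 264.01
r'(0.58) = 5.76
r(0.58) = -1.50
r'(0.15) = -0.99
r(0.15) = -2.16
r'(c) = 27*c^2 - 4*c - 1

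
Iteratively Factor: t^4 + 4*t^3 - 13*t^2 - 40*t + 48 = (t + 4)*(t^3 - 13*t + 12) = (t - 1)*(t + 4)*(t^2 + t - 12) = (t - 1)*(t + 4)^2*(t - 3)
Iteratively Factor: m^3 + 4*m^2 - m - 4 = (m - 1)*(m^2 + 5*m + 4) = (m - 1)*(m + 4)*(m + 1)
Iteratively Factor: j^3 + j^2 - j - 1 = (j + 1)*(j^2 - 1) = (j - 1)*(j + 1)*(j + 1)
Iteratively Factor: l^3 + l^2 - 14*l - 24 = (l + 3)*(l^2 - 2*l - 8) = (l - 4)*(l + 3)*(l + 2)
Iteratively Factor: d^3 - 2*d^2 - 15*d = (d)*(d^2 - 2*d - 15) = d*(d - 5)*(d + 3)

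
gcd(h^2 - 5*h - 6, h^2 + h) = h + 1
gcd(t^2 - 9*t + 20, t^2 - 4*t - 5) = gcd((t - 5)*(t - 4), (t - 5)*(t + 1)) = t - 5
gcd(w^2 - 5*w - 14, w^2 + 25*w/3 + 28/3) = 1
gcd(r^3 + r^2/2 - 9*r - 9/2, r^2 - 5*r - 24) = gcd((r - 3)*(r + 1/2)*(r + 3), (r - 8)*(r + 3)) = r + 3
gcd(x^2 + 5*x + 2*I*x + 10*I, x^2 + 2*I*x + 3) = 1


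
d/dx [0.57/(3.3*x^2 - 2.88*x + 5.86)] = (1.6416 - 3.762*x)/(3.3*x^2 - 2.88*x + 5.86)^2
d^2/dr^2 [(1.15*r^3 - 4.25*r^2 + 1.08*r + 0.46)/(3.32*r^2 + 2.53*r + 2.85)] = (88.164454*r^3 + 321.455274*r^2 + 17.914386*r - 87.432142)/(36.594368*r^6 + 83.660016*r^5 + 157.994484*r^4 + 159.827437*r^3 + 135.627795*r^2 + 61.649775*r + 23.149125)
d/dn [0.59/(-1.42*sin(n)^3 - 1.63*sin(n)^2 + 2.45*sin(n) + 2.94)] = (2.5134*sin(n)^2 + 1.9234*sin(n) - 1.4455)*cos(n)/(1.42*sin(n)^3 + 1.63*sin(n)^2 - 2.45*sin(n) - 2.94)^2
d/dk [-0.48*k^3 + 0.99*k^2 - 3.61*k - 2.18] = -1.44*k^2 + 1.98*k - 3.61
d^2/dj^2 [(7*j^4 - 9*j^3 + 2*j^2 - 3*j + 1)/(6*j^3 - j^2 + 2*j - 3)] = 2*(-59*j^6 + 336*j^5 - 627*j^4 - 104*j^3 + 237*j^2 - 168*j + 1)/(216*j^9 - 108*j^8 + 234*j^7 - 397*j^6 + 186*j^5 - 237*j^4 + 206*j^3 - 63*j^2 + 54*j - 27)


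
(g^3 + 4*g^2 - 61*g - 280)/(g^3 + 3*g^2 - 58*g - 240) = (g + 7)/(g + 6)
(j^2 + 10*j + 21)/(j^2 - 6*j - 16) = (j^2 + 10*j + 21)/(j^2 - 6*j - 16)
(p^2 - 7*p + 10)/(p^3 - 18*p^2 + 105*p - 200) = (p - 2)/(p^2 - 13*p + 40)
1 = 1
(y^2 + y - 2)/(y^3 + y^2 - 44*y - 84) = (y - 1)/(y^2 - y - 42)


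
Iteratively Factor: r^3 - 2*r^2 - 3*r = (r)*(r^2 - 2*r - 3) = r*(r - 3)*(r + 1)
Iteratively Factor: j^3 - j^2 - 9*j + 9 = (j + 3)*(j^2 - 4*j + 3) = (j - 3)*(j + 3)*(j - 1)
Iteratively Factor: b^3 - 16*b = (b)*(b^2 - 16) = b*(b - 4)*(b + 4)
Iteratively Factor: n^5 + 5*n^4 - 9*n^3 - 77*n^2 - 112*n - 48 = (n + 1)*(n^4 + 4*n^3 - 13*n^2 - 64*n - 48) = (n + 1)*(n + 3)*(n^3 + n^2 - 16*n - 16) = (n + 1)^2*(n + 3)*(n^2 - 16) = (n - 4)*(n + 1)^2*(n + 3)*(n + 4)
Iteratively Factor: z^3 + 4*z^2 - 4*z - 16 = (z - 2)*(z^2 + 6*z + 8) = (z - 2)*(z + 2)*(z + 4)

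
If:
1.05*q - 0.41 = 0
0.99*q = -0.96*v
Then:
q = 0.39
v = -0.40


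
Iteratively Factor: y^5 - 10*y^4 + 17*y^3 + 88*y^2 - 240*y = (y)*(y^4 - 10*y^3 + 17*y^2 + 88*y - 240) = y*(y - 5)*(y^3 - 5*y^2 - 8*y + 48) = y*(y - 5)*(y + 3)*(y^2 - 8*y + 16) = y*(y - 5)*(y - 4)*(y + 3)*(y - 4)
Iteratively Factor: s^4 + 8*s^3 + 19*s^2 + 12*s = (s + 3)*(s^3 + 5*s^2 + 4*s) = s*(s + 3)*(s^2 + 5*s + 4) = s*(s + 1)*(s + 3)*(s + 4)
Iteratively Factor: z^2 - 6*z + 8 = (z - 4)*(z - 2)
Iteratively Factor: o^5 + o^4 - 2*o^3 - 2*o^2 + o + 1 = (o - 1)*(o^4 + 2*o^3 - 2*o - 1) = (o - 1)*(o + 1)*(o^3 + o^2 - o - 1) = (o - 1)*(o + 1)^2*(o^2 - 1) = (o - 1)^2*(o + 1)^2*(o + 1)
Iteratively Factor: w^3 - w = (w + 1)*(w^2 - w) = w*(w + 1)*(w - 1)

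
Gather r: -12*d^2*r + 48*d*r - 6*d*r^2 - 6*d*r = -6*d*r^2 + r*(-12*d^2 + 42*d)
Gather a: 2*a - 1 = 2*a - 1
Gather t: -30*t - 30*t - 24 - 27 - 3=-60*t - 54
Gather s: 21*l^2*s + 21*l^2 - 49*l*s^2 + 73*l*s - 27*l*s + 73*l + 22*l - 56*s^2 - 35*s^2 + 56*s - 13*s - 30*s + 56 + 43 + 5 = 21*l^2 + 95*l + s^2*(-49*l - 91) + s*(21*l^2 + 46*l + 13) + 104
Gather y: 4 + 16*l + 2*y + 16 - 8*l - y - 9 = 8*l + y + 11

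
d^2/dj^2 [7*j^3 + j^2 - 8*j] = 42*j + 2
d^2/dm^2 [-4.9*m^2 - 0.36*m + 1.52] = -9.80000000000000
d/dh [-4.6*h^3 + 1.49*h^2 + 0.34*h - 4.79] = -13.8*h^2 + 2.98*h + 0.34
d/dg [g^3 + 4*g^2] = g*(3*g + 8)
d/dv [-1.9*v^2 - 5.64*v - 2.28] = -3.8*v - 5.64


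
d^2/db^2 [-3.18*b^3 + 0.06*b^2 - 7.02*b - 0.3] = 0.12 - 19.08*b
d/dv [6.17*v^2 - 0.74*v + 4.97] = 12.34*v - 0.74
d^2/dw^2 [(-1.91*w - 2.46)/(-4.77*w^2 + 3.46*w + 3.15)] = ((-54.6642*w - 10.2512)*(-4.77*w^2 + 3.46*w + 3.15) - (1.91*w + 2.46)*(9.54*w - 3.46)*(19.08*w - 6.92))/(-4.77*w^2 + 3.46*w + 3.15)^3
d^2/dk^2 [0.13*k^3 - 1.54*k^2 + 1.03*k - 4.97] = 0.78*k - 3.08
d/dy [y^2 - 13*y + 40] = 2*y - 13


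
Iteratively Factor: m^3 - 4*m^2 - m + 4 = (m - 4)*(m^2 - 1) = (m - 4)*(m + 1)*(m - 1)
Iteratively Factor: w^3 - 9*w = (w + 3)*(w^2 - 3*w) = (w - 3)*(w + 3)*(w)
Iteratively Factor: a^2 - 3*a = (a - 3)*(a)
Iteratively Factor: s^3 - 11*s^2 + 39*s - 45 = (s - 3)*(s^2 - 8*s + 15) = (s - 3)^2*(s - 5)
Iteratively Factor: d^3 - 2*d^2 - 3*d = (d)*(d^2 - 2*d - 3) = d*(d + 1)*(d - 3)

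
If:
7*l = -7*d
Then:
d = -l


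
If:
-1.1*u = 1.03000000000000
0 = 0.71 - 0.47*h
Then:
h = 1.51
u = -0.94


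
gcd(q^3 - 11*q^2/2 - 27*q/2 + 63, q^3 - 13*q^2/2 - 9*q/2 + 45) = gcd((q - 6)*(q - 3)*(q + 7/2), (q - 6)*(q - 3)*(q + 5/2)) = q^2 - 9*q + 18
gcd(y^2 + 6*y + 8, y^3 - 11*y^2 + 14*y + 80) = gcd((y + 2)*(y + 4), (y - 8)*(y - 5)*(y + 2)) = y + 2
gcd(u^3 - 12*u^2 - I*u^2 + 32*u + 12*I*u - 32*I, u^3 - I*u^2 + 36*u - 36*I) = u - I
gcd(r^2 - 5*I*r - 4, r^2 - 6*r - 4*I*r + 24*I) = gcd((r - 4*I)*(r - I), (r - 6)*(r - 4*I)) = r - 4*I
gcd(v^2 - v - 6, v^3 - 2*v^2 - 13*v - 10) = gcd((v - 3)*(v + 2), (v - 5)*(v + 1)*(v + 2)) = v + 2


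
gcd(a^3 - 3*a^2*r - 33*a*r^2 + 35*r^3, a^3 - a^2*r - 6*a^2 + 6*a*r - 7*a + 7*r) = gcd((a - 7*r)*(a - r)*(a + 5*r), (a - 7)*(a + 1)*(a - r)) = -a + r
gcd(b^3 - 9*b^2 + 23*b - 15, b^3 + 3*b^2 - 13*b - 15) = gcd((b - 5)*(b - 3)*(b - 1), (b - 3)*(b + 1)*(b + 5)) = b - 3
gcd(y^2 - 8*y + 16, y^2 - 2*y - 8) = y - 4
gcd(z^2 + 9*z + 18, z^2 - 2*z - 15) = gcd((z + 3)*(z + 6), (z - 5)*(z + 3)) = z + 3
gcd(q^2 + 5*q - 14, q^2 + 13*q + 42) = q + 7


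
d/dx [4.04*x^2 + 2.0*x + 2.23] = 8.08*x + 2.0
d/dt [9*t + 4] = 9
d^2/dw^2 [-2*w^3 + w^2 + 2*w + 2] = 2 - 12*w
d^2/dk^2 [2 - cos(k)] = cos(k)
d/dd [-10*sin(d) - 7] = -10*cos(d)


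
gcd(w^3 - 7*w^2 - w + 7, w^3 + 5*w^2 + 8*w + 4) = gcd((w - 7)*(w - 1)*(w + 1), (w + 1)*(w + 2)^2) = w + 1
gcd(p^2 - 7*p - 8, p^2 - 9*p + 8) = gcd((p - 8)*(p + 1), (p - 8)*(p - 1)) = p - 8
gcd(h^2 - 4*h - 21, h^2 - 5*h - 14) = h - 7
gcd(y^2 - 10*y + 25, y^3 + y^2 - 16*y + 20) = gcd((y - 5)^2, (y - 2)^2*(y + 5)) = 1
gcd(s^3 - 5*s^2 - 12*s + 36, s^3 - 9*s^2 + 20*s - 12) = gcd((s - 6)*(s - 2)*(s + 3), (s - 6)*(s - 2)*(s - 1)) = s^2 - 8*s + 12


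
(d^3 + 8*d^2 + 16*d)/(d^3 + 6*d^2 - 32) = d/(d - 2)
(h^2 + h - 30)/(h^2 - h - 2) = (-h^2 - h + 30)/(-h^2 + h + 2)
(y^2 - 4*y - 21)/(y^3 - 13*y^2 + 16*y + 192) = (y - 7)/(y^2 - 16*y + 64)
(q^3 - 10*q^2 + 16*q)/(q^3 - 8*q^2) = (q - 2)/q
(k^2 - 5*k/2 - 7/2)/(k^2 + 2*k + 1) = (k - 7/2)/(k + 1)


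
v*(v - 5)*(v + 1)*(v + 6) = v^4 + 2*v^3 - 29*v^2 - 30*v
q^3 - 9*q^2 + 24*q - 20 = (q - 5)*(q - 2)^2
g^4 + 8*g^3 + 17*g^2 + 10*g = g*(g + 1)*(g + 2)*(g + 5)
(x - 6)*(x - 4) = x^2 - 10*x + 24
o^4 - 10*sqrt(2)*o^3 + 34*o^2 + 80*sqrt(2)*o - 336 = (o - 7*sqrt(2))*(o - 3*sqrt(2))*(o - 2*sqrt(2))*(o + 2*sqrt(2))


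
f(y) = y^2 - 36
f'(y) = 2*y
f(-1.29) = -34.34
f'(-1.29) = -2.58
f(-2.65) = -28.98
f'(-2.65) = -5.30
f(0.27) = -35.93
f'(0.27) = 0.54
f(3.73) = -22.09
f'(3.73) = 7.46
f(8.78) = 41.09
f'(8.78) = 17.56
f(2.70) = -28.71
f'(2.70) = 5.40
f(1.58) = -33.50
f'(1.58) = 3.16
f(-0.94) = -35.12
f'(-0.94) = -1.88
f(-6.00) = 0.00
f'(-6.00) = -12.00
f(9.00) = 45.00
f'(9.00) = 18.00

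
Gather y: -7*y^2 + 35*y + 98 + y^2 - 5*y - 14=-6*y^2 + 30*y + 84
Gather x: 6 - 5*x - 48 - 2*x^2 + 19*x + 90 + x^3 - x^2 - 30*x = x^3 - 3*x^2 - 16*x + 48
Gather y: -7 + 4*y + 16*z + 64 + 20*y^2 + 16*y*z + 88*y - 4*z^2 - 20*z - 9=20*y^2 + y*(16*z + 92) - 4*z^2 - 4*z + 48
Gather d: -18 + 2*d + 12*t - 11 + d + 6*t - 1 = 3*d + 18*t - 30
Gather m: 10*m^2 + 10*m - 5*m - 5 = 10*m^2 + 5*m - 5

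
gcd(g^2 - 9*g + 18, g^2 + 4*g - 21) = g - 3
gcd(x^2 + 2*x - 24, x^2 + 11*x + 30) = x + 6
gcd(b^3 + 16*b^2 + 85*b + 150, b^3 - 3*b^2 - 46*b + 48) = b + 6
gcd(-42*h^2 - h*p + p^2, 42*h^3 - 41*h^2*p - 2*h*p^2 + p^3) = -42*h^2 - h*p + p^2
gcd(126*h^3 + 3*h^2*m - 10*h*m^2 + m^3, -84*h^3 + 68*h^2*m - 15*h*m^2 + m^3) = 42*h^2 - 13*h*m + m^2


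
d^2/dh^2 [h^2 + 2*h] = 2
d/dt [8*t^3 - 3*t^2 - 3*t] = 24*t^2 - 6*t - 3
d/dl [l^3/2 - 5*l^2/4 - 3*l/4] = 3*l^2/2 - 5*l/2 - 3/4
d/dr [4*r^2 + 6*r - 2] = 8*r + 6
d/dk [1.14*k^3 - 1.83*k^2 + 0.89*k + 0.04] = 3.42*k^2 - 3.66*k + 0.89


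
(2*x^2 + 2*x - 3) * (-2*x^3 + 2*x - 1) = -4*x^5 - 4*x^4 + 10*x^3 + 2*x^2 - 8*x + 3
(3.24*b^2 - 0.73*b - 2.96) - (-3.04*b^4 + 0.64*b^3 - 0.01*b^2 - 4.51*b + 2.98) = 3.04*b^4 - 0.64*b^3 + 3.25*b^2 + 3.78*b - 5.94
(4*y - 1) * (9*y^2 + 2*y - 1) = 36*y^3 - y^2 - 6*y + 1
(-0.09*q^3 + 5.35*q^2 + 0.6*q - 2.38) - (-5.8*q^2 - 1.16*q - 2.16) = -0.09*q^3 + 11.15*q^2 + 1.76*q - 0.22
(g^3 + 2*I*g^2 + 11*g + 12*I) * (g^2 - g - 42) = g^5 - g^4 + 2*I*g^4 - 31*g^3 - 2*I*g^3 - 11*g^2 - 72*I*g^2 - 462*g - 12*I*g - 504*I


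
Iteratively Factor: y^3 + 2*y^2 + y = (y)*(y^2 + 2*y + 1) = y*(y + 1)*(y + 1)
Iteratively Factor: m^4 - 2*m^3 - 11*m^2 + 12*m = (m)*(m^3 - 2*m^2 - 11*m + 12) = m*(m + 3)*(m^2 - 5*m + 4) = m*(m - 4)*(m + 3)*(m - 1)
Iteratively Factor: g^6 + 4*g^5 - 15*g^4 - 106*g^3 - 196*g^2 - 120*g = (g + 3)*(g^5 + g^4 - 18*g^3 - 52*g^2 - 40*g) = (g + 2)*(g + 3)*(g^4 - g^3 - 16*g^2 - 20*g) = (g + 2)^2*(g + 3)*(g^3 - 3*g^2 - 10*g) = (g + 2)^3*(g + 3)*(g^2 - 5*g) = (g - 5)*(g + 2)^3*(g + 3)*(g)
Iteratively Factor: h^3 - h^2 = (h - 1)*(h^2) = h*(h - 1)*(h)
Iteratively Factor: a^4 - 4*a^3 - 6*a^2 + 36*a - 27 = (a + 3)*(a^3 - 7*a^2 + 15*a - 9) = (a - 1)*(a + 3)*(a^2 - 6*a + 9) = (a - 3)*(a - 1)*(a + 3)*(a - 3)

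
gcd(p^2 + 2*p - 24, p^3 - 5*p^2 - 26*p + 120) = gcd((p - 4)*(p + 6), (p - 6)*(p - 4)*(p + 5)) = p - 4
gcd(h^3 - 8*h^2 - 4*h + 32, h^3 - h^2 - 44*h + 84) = h - 2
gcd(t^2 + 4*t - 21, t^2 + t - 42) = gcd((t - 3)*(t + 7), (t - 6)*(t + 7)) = t + 7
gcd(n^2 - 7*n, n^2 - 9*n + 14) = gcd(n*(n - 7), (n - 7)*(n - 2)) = n - 7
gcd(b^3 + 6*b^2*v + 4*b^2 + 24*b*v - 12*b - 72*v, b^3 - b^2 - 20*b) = 1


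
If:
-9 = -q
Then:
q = 9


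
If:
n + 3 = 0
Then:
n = -3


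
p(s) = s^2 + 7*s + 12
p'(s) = 2*s + 7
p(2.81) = 39.57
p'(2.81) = 12.62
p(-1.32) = 4.50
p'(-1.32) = 4.36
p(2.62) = 37.20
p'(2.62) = 12.24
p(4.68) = 66.66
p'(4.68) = 16.36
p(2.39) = 34.44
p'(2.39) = 11.78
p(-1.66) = 3.14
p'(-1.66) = 3.68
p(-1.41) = 4.12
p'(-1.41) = 4.18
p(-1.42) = 4.08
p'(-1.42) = 4.16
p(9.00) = 156.00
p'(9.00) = 25.00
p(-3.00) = 0.00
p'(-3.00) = 1.00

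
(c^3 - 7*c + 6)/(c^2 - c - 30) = (-c^3 + 7*c - 6)/(-c^2 + c + 30)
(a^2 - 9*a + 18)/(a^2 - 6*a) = (a - 3)/a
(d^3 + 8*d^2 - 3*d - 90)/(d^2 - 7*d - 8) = (-d^3 - 8*d^2 + 3*d + 90)/(-d^2 + 7*d + 8)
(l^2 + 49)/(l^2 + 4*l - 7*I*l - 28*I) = (l + 7*I)/(l + 4)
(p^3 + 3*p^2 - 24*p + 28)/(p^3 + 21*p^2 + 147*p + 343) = (p^2 - 4*p + 4)/(p^2 + 14*p + 49)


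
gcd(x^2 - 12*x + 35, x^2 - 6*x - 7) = x - 7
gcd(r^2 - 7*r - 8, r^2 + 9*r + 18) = 1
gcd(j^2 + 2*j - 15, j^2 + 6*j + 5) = j + 5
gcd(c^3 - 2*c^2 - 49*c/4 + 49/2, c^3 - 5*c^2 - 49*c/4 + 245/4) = c^2 - 49/4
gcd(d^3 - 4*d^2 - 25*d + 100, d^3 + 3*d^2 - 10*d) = d + 5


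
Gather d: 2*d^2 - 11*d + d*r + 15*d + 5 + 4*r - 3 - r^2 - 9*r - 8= 2*d^2 + d*(r + 4) - r^2 - 5*r - 6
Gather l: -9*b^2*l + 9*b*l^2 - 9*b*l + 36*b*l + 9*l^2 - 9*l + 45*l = l^2*(9*b + 9) + l*(-9*b^2 + 27*b + 36)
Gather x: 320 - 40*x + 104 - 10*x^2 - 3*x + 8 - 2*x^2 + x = -12*x^2 - 42*x + 432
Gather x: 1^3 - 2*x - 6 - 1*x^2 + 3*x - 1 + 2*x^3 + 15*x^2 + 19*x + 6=2*x^3 + 14*x^2 + 20*x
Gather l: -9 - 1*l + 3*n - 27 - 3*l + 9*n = -4*l + 12*n - 36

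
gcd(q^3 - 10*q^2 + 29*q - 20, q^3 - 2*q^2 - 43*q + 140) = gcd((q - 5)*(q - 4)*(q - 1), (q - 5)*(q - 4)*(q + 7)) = q^2 - 9*q + 20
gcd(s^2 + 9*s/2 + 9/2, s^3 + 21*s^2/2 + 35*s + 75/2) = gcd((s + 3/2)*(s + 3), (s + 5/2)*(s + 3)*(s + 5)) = s + 3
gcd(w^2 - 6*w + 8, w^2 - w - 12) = w - 4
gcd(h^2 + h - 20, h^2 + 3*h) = 1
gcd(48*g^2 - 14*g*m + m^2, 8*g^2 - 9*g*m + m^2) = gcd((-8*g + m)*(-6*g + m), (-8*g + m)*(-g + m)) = 8*g - m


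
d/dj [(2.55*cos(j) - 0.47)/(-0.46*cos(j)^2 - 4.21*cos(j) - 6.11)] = (-1.173*cos(j)^2 + 0.432399999999999*cos(j) + 17.5592)*sin(j)/(0.2116*cos(j)^4 + 3.8732*cos(j)^3 + 23.3453*cos(j)^2 + 51.4462*cos(j) + 37.3321)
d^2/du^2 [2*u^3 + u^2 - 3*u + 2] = 12*u + 2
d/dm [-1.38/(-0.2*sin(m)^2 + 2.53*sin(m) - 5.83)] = (3.4914 - 0.552*sin(m))*cos(m)/(0.2*sin(m)^2 - 2.53*sin(m) + 5.83)^2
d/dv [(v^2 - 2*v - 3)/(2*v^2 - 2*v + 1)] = 2*(v^2 + 7*v - 4)/(4*v^4 - 8*v^3 + 8*v^2 - 4*v + 1)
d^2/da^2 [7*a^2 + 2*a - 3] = 14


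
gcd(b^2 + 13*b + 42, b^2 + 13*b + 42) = b^2 + 13*b + 42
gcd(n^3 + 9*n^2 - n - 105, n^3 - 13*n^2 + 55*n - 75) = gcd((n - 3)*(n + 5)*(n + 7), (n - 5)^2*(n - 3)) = n - 3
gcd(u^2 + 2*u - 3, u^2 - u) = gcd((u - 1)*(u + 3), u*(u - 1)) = u - 1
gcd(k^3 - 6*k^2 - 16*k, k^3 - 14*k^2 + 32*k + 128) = k^2 - 6*k - 16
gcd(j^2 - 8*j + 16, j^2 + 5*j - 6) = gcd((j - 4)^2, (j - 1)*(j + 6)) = 1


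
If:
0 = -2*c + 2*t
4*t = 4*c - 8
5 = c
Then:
No Solution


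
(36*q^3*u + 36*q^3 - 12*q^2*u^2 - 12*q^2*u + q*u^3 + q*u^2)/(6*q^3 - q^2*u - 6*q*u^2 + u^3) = q*(6*q*u + 6*q - u^2 - u)/(q^2 - u^2)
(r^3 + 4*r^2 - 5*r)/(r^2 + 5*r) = r - 1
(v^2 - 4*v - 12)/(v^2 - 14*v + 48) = (v + 2)/(v - 8)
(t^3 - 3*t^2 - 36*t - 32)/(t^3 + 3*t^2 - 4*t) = (t^2 - 7*t - 8)/(t*(t - 1))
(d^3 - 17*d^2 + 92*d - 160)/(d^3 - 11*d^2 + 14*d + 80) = (d - 4)/(d + 2)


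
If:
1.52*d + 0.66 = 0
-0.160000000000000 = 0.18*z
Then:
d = -0.43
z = -0.89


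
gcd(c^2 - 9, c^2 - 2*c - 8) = 1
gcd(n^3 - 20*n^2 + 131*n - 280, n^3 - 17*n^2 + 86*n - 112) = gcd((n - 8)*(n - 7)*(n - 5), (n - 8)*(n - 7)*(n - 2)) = n^2 - 15*n + 56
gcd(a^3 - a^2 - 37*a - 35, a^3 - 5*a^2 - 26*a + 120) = a + 5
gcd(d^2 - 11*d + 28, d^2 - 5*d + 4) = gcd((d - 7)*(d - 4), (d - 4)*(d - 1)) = d - 4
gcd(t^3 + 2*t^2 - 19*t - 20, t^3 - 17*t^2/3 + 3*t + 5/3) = 1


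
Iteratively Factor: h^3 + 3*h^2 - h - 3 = (h + 3)*(h^2 - 1) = (h - 1)*(h + 3)*(h + 1)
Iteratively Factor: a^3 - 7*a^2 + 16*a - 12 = (a - 2)*(a^2 - 5*a + 6) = (a - 2)^2*(a - 3)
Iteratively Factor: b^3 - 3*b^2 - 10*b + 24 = (b - 4)*(b^2 + b - 6) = (b - 4)*(b - 2)*(b + 3)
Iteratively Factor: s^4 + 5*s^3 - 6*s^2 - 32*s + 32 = (s + 4)*(s^3 + s^2 - 10*s + 8) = (s + 4)^2*(s^2 - 3*s + 2) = (s - 1)*(s + 4)^2*(s - 2)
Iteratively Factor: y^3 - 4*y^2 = (y)*(y^2 - 4*y) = y^2*(y - 4)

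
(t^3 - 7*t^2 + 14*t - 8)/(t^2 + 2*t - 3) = (t^2 - 6*t + 8)/(t + 3)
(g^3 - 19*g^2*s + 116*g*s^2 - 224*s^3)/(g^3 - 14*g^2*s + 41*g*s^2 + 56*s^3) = (g - 4*s)/(g + s)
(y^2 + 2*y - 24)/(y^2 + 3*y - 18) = (y - 4)/(y - 3)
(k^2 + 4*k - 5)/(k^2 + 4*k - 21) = (k^2 + 4*k - 5)/(k^2 + 4*k - 21)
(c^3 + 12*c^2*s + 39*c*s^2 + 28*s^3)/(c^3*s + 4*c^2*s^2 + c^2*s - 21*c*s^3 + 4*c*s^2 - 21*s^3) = (-c^2 - 5*c*s - 4*s^2)/(s*(-c^2 + 3*c*s - c + 3*s))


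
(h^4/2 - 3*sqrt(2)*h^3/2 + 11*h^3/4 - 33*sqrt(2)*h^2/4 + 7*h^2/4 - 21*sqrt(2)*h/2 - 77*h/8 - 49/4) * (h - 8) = h^5/2 - 3*sqrt(2)*h^4/2 - 5*h^4/4 - 81*h^3/4 + 15*sqrt(2)*h^3/4 - 189*h^2/8 + 111*sqrt(2)*h^2/2 + 259*h/4 + 84*sqrt(2)*h + 98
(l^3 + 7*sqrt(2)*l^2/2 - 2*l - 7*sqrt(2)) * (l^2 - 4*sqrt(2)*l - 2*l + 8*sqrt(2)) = l^5 - 2*l^4 - sqrt(2)*l^4/2 - 30*l^3 + sqrt(2)*l^3 + sqrt(2)*l^2 + 60*l^2 - 2*sqrt(2)*l + 56*l - 112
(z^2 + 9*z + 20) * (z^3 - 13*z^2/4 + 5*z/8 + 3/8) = z^5 + 23*z^4/4 - 69*z^3/8 - 59*z^2 + 127*z/8 + 15/2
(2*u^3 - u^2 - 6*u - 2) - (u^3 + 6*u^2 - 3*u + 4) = u^3 - 7*u^2 - 3*u - 6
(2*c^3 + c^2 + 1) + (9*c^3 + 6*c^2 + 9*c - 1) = 11*c^3 + 7*c^2 + 9*c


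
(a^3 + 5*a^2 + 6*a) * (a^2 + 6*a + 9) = a^5 + 11*a^4 + 45*a^3 + 81*a^2 + 54*a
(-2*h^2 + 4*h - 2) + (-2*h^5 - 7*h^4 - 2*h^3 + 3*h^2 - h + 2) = -2*h^5 - 7*h^4 - 2*h^3 + h^2 + 3*h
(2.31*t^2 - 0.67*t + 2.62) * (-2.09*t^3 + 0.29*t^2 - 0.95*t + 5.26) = -4.8279*t^5 + 2.0702*t^4 - 7.8646*t^3 + 13.5469*t^2 - 6.0132*t + 13.7812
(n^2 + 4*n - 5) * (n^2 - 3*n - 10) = n^4 + n^3 - 27*n^2 - 25*n + 50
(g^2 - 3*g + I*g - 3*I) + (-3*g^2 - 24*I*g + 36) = -2*g^2 - 3*g - 23*I*g + 36 - 3*I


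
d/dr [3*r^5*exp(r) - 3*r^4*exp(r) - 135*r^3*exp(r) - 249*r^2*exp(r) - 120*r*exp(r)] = 3*(r^5 + 4*r^4 - 49*r^3 - 218*r^2 - 206*r - 40)*exp(r)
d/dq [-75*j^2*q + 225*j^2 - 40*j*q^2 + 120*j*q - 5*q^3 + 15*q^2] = -75*j^2 - 80*j*q + 120*j - 15*q^2 + 30*q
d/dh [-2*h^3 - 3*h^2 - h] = -6*h^2 - 6*h - 1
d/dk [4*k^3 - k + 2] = 12*k^2 - 1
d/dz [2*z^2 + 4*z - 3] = 4*z + 4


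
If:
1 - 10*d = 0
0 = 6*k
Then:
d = 1/10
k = 0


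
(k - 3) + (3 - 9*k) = -8*k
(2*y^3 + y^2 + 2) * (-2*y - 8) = -4*y^4 - 18*y^3 - 8*y^2 - 4*y - 16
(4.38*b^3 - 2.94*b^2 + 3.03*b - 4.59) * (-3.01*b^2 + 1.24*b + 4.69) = -13.1838*b^5 + 14.2806*b^4 + 7.7763*b^3 + 3.7845*b^2 + 8.5191*b - 21.5271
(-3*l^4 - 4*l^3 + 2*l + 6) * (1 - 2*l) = 6*l^5 + 5*l^4 - 4*l^3 - 4*l^2 - 10*l + 6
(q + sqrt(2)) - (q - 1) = 1 + sqrt(2)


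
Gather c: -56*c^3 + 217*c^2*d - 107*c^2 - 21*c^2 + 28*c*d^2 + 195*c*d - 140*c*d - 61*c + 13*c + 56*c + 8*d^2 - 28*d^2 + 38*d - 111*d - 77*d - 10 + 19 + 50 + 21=-56*c^3 + c^2*(217*d - 128) + c*(28*d^2 + 55*d + 8) - 20*d^2 - 150*d + 80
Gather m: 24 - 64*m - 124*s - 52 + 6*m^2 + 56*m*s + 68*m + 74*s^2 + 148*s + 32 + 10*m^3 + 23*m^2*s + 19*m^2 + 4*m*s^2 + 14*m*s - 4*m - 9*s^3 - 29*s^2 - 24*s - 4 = 10*m^3 + m^2*(23*s + 25) + m*(4*s^2 + 70*s) - 9*s^3 + 45*s^2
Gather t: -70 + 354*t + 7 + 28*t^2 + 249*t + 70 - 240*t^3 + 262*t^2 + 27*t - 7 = -240*t^3 + 290*t^2 + 630*t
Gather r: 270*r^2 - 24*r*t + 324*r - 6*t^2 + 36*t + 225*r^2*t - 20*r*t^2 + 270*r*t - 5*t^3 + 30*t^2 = r^2*(225*t + 270) + r*(-20*t^2 + 246*t + 324) - 5*t^3 + 24*t^2 + 36*t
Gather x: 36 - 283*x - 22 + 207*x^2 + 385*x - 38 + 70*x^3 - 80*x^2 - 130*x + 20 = 70*x^3 + 127*x^2 - 28*x - 4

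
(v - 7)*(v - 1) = v^2 - 8*v + 7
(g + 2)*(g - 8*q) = g^2 - 8*g*q + 2*g - 16*q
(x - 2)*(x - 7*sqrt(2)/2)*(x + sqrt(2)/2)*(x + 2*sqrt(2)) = x^4 - 2*x^3 - sqrt(2)*x^3 - 31*x^2/2 + 2*sqrt(2)*x^2 - 7*sqrt(2)*x + 31*x + 14*sqrt(2)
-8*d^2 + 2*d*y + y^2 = (-2*d + y)*(4*d + y)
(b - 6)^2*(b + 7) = b^3 - 5*b^2 - 48*b + 252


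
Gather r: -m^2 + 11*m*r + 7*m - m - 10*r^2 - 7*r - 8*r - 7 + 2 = -m^2 + 6*m - 10*r^2 + r*(11*m - 15) - 5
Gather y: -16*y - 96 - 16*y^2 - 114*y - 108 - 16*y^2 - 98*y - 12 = -32*y^2 - 228*y - 216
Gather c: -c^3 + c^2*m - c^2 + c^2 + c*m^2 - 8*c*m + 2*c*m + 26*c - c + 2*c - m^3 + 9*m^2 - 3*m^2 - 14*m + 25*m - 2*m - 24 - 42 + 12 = -c^3 + c^2*m + c*(m^2 - 6*m + 27) - m^3 + 6*m^2 + 9*m - 54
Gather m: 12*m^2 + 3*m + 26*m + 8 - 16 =12*m^2 + 29*m - 8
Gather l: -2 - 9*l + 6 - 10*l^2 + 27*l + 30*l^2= 20*l^2 + 18*l + 4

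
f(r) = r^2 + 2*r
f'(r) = 2*r + 2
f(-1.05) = -1.00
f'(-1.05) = -0.10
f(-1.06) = -1.00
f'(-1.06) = -0.12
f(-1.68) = -0.54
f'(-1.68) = -1.36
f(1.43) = 4.90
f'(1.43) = 4.86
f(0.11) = 0.23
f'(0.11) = 2.22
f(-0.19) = -0.34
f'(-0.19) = 1.62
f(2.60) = 11.96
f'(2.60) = 7.20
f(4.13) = 25.32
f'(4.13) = 10.26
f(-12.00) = 120.00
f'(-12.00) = -22.00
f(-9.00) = 63.00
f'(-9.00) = -16.00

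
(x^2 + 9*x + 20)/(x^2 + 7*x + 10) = (x + 4)/(x + 2)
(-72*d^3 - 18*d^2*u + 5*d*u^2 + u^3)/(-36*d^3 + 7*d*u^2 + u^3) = (-4*d + u)/(-2*d + u)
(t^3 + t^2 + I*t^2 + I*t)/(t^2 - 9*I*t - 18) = t*(t^2 + t*(1 + I) + I)/(t^2 - 9*I*t - 18)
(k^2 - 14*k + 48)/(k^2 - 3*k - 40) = (k - 6)/(k + 5)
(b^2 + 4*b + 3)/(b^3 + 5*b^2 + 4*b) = (b + 3)/(b*(b + 4))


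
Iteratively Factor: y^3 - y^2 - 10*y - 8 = (y - 4)*(y^2 + 3*y + 2) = (y - 4)*(y + 1)*(y + 2)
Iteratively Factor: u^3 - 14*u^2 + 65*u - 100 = (u - 4)*(u^2 - 10*u + 25) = (u - 5)*(u - 4)*(u - 5)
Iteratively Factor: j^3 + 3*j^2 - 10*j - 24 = (j - 3)*(j^2 + 6*j + 8) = (j - 3)*(j + 2)*(j + 4)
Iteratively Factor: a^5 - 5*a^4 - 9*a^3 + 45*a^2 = (a)*(a^4 - 5*a^3 - 9*a^2 + 45*a) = a*(a + 3)*(a^3 - 8*a^2 + 15*a) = a^2*(a + 3)*(a^2 - 8*a + 15) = a^2*(a - 3)*(a + 3)*(a - 5)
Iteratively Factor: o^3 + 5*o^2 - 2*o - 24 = (o + 3)*(o^2 + 2*o - 8) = (o - 2)*(o + 3)*(o + 4)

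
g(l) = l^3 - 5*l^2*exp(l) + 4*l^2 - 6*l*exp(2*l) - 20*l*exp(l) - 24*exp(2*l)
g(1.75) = -1414.40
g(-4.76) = -17.37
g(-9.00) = -405.03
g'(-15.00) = 555.00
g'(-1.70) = -3.03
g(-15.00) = -2475.00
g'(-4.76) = 29.97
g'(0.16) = -104.91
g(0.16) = -38.17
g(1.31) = -557.41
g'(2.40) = -11356.18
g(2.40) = -5475.72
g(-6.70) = -121.31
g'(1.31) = -1193.60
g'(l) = -5*l^2*exp(l) + 3*l^2 - 12*l*exp(2*l) - 30*l*exp(l) + 8*l - 54*exp(2*l) - 20*exp(l)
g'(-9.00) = 170.98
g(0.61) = -117.85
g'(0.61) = -275.62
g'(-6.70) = 81.02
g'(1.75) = -2965.80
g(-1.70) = 9.76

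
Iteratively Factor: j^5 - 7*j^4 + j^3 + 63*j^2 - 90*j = (j - 3)*(j^4 - 4*j^3 - 11*j^2 + 30*j) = (j - 3)*(j - 2)*(j^3 - 2*j^2 - 15*j) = (j - 3)*(j - 2)*(j + 3)*(j^2 - 5*j) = j*(j - 3)*(j - 2)*(j + 3)*(j - 5)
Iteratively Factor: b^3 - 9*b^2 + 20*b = (b)*(b^2 - 9*b + 20) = b*(b - 5)*(b - 4)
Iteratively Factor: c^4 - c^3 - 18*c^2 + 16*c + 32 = (c - 2)*(c^3 + c^2 - 16*c - 16) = (c - 4)*(c - 2)*(c^2 + 5*c + 4) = (c - 4)*(c - 2)*(c + 1)*(c + 4)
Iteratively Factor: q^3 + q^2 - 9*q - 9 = (q - 3)*(q^2 + 4*q + 3) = (q - 3)*(q + 3)*(q + 1)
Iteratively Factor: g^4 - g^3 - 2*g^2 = (g)*(g^3 - g^2 - 2*g) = g^2*(g^2 - g - 2) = g^2*(g + 1)*(g - 2)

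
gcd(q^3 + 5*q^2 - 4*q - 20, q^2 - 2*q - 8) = q + 2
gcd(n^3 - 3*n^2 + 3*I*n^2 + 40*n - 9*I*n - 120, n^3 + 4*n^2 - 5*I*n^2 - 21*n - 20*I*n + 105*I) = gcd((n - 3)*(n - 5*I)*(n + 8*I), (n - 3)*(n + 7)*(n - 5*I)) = n^2 + n*(-3 - 5*I) + 15*I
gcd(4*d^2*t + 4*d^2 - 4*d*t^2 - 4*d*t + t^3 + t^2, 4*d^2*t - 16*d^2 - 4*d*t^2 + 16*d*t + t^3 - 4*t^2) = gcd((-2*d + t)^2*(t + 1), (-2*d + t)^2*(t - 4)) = 4*d^2 - 4*d*t + t^2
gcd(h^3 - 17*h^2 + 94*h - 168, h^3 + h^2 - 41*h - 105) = h - 7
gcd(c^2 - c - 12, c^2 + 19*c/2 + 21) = 1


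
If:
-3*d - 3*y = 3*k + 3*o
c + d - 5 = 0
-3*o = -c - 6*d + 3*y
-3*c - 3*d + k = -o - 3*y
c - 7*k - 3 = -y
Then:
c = 672/109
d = -127/109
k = 157/109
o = -784/109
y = 754/109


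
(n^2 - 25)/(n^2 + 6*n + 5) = (n - 5)/(n + 1)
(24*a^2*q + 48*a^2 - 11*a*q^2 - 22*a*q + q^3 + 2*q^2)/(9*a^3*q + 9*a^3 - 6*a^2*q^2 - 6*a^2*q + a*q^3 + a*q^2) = (-8*a*q - 16*a + q^2 + 2*q)/(a*(-3*a*q - 3*a + q^2 + q))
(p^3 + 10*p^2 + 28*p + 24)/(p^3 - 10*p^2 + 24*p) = (p^3 + 10*p^2 + 28*p + 24)/(p*(p^2 - 10*p + 24))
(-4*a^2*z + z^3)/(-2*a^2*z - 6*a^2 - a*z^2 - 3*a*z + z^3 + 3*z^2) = z*(2*a + z)/(a*z + 3*a + z^2 + 3*z)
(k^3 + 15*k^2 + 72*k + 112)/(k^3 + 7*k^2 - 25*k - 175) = (k^2 + 8*k + 16)/(k^2 - 25)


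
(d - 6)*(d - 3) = d^2 - 9*d + 18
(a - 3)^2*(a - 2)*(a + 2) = a^4 - 6*a^3 + 5*a^2 + 24*a - 36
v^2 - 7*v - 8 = (v - 8)*(v + 1)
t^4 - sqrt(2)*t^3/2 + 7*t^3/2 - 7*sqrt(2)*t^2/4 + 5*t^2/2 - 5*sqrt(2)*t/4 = t*(t + 1)*(t + 5/2)*(t - sqrt(2)/2)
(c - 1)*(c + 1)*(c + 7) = c^3 + 7*c^2 - c - 7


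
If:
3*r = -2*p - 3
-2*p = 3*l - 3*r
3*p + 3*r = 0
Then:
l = -5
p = 3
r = -3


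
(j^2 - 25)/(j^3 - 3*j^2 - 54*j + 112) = (j^2 - 25)/(j^3 - 3*j^2 - 54*j + 112)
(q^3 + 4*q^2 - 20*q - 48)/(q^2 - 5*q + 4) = (q^2 + 8*q + 12)/(q - 1)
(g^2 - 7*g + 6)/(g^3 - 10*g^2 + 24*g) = (g - 1)/(g*(g - 4))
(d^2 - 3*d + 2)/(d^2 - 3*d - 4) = (-d^2 + 3*d - 2)/(-d^2 + 3*d + 4)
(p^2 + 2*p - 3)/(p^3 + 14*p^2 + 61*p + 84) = (p - 1)/(p^2 + 11*p + 28)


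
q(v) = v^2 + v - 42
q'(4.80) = 10.60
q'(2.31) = 5.62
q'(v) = 2*v + 1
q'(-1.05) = -1.10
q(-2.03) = -39.91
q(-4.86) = -23.24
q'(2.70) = 6.40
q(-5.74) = -14.79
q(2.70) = -32.01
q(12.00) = 114.00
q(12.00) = 114.00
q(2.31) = -34.35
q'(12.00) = 25.00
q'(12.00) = 25.00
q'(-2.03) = -3.06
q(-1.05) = -41.95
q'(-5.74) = -10.48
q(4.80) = -14.16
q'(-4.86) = -8.72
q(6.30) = 3.99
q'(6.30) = 13.60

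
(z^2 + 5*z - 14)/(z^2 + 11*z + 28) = (z - 2)/(z + 4)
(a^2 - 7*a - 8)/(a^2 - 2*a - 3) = (a - 8)/(a - 3)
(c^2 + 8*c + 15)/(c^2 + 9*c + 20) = (c + 3)/(c + 4)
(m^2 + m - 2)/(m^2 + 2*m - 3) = (m + 2)/(m + 3)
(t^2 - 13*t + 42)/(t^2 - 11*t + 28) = (t - 6)/(t - 4)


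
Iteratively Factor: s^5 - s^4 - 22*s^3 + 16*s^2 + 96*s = (s + 4)*(s^4 - 5*s^3 - 2*s^2 + 24*s) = (s - 3)*(s + 4)*(s^3 - 2*s^2 - 8*s) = s*(s - 3)*(s + 4)*(s^2 - 2*s - 8) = s*(s - 4)*(s - 3)*(s + 4)*(s + 2)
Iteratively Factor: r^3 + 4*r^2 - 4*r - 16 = (r + 2)*(r^2 + 2*r - 8) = (r + 2)*(r + 4)*(r - 2)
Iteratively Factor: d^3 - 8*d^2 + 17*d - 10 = (d - 1)*(d^2 - 7*d + 10) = (d - 5)*(d - 1)*(d - 2)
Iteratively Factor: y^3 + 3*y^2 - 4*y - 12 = (y + 2)*(y^2 + y - 6) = (y + 2)*(y + 3)*(y - 2)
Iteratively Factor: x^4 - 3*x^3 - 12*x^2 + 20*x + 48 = (x + 2)*(x^3 - 5*x^2 - 2*x + 24) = (x - 4)*(x + 2)*(x^2 - x - 6) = (x - 4)*(x + 2)^2*(x - 3)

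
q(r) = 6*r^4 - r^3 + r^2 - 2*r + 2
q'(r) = 24*r^3 - 3*r^2 + 2*r - 2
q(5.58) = 5665.09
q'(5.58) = 4085.54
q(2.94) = 427.62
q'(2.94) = 587.84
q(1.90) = 73.14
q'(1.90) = 155.59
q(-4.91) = 3641.50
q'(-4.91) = -2925.04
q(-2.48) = 255.33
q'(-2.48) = -391.48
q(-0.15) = 2.33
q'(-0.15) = -2.45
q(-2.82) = 417.46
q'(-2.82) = -569.72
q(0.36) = 1.46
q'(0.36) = -0.55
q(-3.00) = 530.00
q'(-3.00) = -683.00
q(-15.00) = 307382.00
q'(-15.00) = -81707.00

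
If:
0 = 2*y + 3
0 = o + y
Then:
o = 3/2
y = -3/2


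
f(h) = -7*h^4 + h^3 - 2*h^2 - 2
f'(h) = -28*h^3 + 3*h^2 - 4*h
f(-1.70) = -71.16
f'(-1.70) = 153.03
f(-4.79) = -3842.81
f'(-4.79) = 3165.25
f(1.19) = -17.18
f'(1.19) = -47.70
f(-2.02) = -134.95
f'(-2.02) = 251.11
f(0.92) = -7.93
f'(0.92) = -22.94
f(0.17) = -2.06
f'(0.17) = -0.73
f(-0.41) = -2.60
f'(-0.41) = 4.07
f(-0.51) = -3.13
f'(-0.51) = 6.53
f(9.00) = -45362.00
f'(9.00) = -20205.00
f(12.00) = -143714.00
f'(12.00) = -48000.00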